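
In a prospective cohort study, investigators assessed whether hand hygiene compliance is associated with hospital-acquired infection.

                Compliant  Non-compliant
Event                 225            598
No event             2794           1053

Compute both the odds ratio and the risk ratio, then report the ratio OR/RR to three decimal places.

Reading the table with exposure as columns: a = 225 (Compliant, case), b = 2794 (Compliant, non-case), c = 598 (Non-compliant, case), d = 1053.
OR = (225·1053)/(2794·598) = 236925/1670812 = 0.14180
Risk in exposed = 225/3019 = 0.07453; risk in unexposed = 598/1651 = 0.36220; RR = 0.20576
OR/RR = 0.14180 / 0.20576 = 0.68916
The outcome is not rare, so the OR lies further from 1 than the RR.

0.689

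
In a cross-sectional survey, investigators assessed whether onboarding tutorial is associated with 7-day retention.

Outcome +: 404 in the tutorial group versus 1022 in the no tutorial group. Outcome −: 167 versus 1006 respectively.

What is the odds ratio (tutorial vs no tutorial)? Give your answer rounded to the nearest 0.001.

From the description: a = 404, b = 167, c = 1022, d = 1006.
OR = (a·d)/(b·c) = (404 × 1006) / (167 × 1022) = 406424 / 170674 = 2.38129
The odds of 7-day retention are about 2.38 times as high in the tutorial group.

2.381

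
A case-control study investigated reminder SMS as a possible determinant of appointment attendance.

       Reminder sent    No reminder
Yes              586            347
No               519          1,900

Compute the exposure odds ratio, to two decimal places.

Reading the table with exposure as columns: a = 586 (Reminder sent, case), b = 519 (Reminder sent, non-case), c = 347 (No reminder, case), d = 1900.
OR = (a·d)/(b·c) = (586 × 1900) / (519 × 347) = 1113400 / 180093 = 6.18236
The odds of appointment attendance are about 6.18 times as high in the reminder sent group.

6.18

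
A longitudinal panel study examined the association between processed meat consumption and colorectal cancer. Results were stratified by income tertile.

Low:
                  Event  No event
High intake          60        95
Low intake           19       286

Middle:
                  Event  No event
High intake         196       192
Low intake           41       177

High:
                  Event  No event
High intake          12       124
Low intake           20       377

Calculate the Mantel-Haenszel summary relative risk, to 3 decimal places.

RR_MH = Σ(aᵢ·n₀ᵢ/nᵢ) / Σ(cᵢ·n₁ᵢ/nᵢ), with n₁ᵢ = aᵢ+bᵢ (exposed), n₀ᵢ = cᵢ+dᵢ (unexposed), nᵢ = n₁ᵢ+n₀ᵢ.
Stratum 1 (Low): n₁ = 155, n₀ = 305, n = 460; a·n₀/n = 60·305/460 = 39.7826; c·n₁/n = 19·155/460 = 6.4022
Stratum 2 (Middle): n₁ = 388, n₀ = 218, n = 606; a·n₀/n = 196·218/606 = 70.5083; c·n₁/n = 41·388/606 = 26.2508
Stratum 3 (High): n₁ = 136, n₀ = 397, n = 533; a·n₀/n = 12·397/533 = 8.9381; c·n₁/n = 20·136/533 = 5.1032
RR_MH = (39.7826 + 70.5083 + 8.9381) / (6.4022 + 26.2508 + 5.1032) = 119.2289 / 37.7562 = 3.15786

3.158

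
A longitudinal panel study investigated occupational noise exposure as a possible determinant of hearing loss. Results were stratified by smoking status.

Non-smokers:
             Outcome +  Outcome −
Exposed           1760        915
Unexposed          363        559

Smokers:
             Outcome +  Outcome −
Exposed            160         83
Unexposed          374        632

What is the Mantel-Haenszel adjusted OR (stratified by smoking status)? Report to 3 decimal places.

3.025

OR_MH = Σ(aᵢdᵢ/nᵢ) / Σ(bᵢcᵢ/nᵢ), where nᵢ is the stratum total.
Stratum 1 (Non-smokers): n = 3597; a·d/n = 1760·559/3597 = 273.5168; b·c/n = 915·363/3597 = 92.3394
Stratum 2 (Smokers): n = 1249; a·d/n = 160·632/1249 = 80.9608; b·c/n = 83·374/1249 = 24.8535
OR_MH = (273.5168 + 80.9608) / (92.3394 + 24.8535) = 354.4776 / 117.1929 = 3.02474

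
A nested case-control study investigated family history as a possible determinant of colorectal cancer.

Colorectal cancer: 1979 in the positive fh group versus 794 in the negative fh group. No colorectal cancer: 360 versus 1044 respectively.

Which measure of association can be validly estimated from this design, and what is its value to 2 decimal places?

7.23

From the description: a = 1979, b = 360, c = 794, d = 1044.
This is a nested case-control study: participants were sampled on outcome status, so risks in the source population cannot be estimated directly — relative risk is not valid here. The odds ratio is the appropriate measure.
OR = (a·d)/(b·c) = (1979 × 1044) / (360 × 794) = 2066076 / 285840 = 7.22809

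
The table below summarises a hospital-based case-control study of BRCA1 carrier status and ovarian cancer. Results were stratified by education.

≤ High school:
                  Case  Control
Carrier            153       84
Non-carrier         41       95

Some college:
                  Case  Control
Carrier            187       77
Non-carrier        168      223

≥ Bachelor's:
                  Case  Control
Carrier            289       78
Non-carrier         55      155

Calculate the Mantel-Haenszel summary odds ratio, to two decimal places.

4.95

OR_MH = Σ(aᵢdᵢ/nᵢ) / Σ(bᵢcᵢ/nᵢ), where nᵢ is the stratum total.
Stratum 1 (≤ High school): n = 373; a·d/n = 153·95/373 = 38.9678; b·c/n = 84·41/373 = 9.2332
Stratum 2 (Some college): n = 655; a·d/n = 187·223/655 = 63.6656; b·c/n = 77·168/655 = 19.7496
Stratum 3 (≥ Bachelor's): n = 577; a·d/n = 289·155/577 = 77.6343; b·c/n = 78·55/577 = 7.4350
OR_MH = (38.9678 + 63.6656 + 77.6343) / (9.2332 + 19.7496 + 7.4350) = 180.2678 / 36.4179 = 4.94998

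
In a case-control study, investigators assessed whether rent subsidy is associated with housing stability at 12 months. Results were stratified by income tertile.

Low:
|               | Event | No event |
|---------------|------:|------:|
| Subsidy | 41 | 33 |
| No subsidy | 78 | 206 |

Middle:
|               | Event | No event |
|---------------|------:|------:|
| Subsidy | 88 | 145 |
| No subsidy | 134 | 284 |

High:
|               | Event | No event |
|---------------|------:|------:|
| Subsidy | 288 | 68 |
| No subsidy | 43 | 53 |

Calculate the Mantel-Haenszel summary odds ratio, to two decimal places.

OR_MH = Σ(aᵢdᵢ/nᵢ) / Σ(bᵢcᵢ/nᵢ), where nᵢ is the stratum total.
Stratum 1 (Low): n = 358; a·d/n = 41·206/358 = 23.5922; b·c/n = 33·78/358 = 7.1899
Stratum 2 (Middle): n = 651; a·d/n = 88·284/651 = 38.3902; b·c/n = 145·134/651 = 29.8464
Stratum 3 (High): n = 452; a·d/n = 288·53/452 = 33.7699; b·c/n = 68·43/452 = 6.4690
OR_MH = (23.5922 + 38.3902 + 33.7699) / (7.1899 + 29.8464 + 6.4690) = 95.7523 / 43.5054 = 2.20093

2.20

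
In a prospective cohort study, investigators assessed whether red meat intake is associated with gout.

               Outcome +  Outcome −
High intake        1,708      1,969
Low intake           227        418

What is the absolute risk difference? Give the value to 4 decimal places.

0.1126

Cells: a = 1708, b = 1969, c = 227, d = 418.
Risk in exposed = 1708/3677 = 0.464509; risk in unexposed = 227/645 = 0.351938.
Risk difference = 0.464509 − 0.351938 = 0.112571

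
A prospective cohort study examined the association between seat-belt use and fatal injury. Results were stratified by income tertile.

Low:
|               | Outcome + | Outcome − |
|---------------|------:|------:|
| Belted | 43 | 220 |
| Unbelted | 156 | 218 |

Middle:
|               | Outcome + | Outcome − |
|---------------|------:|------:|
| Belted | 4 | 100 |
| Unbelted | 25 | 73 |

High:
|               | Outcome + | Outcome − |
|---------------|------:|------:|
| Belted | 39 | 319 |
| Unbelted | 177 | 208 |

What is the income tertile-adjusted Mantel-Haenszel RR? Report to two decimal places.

RR_MH = Σ(aᵢ·n₀ᵢ/nᵢ) / Σ(cᵢ·n₁ᵢ/nᵢ), with n₁ᵢ = aᵢ+bᵢ (exposed), n₀ᵢ = cᵢ+dᵢ (unexposed), nᵢ = n₁ᵢ+n₀ᵢ.
Stratum 1 (Low): n₁ = 263, n₀ = 374, n = 637; a·n₀/n = 43·374/637 = 25.2465; c·n₁/n = 156·263/637 = 64.4082
Stratum 2 (Middle): n₁ = 104, n₀ = 98, n = 202; a·n₀/n = 4·98/202 = 1.9406; c·n₁/n = 25·104/202 = 12.8713
Stratum 3 (High): n₁ = 358, n₀ = 385, n = 743; a·n₀/n = 39·385/743 = 20.2086; c·n₁/n = 177·358/743 = 85.2840
RR_MH = (25.2465 + 1.9406 + 20.2086) / (64.4082 + 12.8713 + 85.2840) = 47.3957 / 162.5634 = 0.29155

0.29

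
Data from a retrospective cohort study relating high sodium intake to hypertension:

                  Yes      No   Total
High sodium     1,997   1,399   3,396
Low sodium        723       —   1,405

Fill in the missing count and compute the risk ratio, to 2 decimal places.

The missing cell is in the unexposed row: 1405 − 723 = 682.
So a = 1997, b = 1399, c = 723, d = 682.
RR = [a/(a+b)] / [c/(c+d)] = (1997/3396) / (723/1405) = 0.58804/0.51459 = 1.14274

1.14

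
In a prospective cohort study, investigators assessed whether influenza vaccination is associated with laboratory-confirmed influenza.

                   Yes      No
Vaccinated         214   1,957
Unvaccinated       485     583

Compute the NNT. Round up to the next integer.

Risk in treated group = 214/2171 = 0.09857; risk in control = 485/1068 = 0.45412.
Absolute risk reduction = 0.45412 − 0.09857 = 0.35555
NNT = 1 / ARR = 1 / 0.35555 = 2.813 → round up → 3

3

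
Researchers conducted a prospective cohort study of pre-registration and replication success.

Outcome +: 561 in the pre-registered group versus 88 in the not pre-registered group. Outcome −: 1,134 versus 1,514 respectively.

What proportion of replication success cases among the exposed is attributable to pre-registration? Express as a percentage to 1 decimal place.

From the description: a = 561, b = 1134, c = 88, d = 1514.
Risk in exposed = 561/1695 = 0.33097; risk in unexposed = 88/1602 = 0.05493.
RR = 0.33097/0.05493 = 6.02522
AR% = (RR − 1)/RR × 100 = (6.02522 − 1)/6.02522 × 100 = 83.4031%

83.4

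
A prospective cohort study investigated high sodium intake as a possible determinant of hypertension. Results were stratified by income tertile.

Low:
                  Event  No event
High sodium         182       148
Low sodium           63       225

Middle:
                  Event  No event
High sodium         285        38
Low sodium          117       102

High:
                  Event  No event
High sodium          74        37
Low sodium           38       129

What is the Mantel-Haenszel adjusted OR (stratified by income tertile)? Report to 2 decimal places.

5.44

OR_MH = Σ(aᵢdᵢ/nᵢ) / Σ(bᵢcᵢ/nᵢ), where nᵢ is the stratum total.
Stratum 1 (Low): n = 618; a·d/n = 182·225/618 = 66.2621; b·c/n = 148·63/618 = 15.0874
Stratum 2 (Middle): n = 542; a·d/n = 285·102/542 = 53.6347; b·c/n = 38·117/542 = 8.2030
Stratum 3 (High): n = 278; a·d/n = 74·129/278 = 34.3381; b·c/n = 37·38/278 = 5.0576
OR_MH = (66.2621 + 53.6347 + 34.3381) / (15.0874 + 8.2030 + 5.0576) = 154.2350 / 28.3479 = 5.44079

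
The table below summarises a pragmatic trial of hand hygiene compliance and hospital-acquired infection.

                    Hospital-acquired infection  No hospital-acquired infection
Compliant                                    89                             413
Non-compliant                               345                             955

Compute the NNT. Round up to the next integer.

Risk in treated group = 89/502 = 0.17729; risk in control = 345/1300 = 0.26538.
Absolute risk reduction = 0.26538 − 0.17729 = 0.08809
NNT = 1 / ARR = 1 / 0.08809 = 11.352 → round up → 12

12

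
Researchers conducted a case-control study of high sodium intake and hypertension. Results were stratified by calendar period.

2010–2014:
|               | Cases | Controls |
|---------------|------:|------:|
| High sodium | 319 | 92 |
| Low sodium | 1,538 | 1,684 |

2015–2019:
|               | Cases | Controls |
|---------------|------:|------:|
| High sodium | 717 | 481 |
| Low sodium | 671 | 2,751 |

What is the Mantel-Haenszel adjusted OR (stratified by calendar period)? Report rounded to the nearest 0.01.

5.28

OR_MH = Σ(aᵢdᵢ/nᵢ) / Σ(bᵢcᵢ/nᵢ), where nᵢ is the stratum total.
Stratum 1 (2010–2014): n = 3633; a·d/n = 319·1684/3633 = 147.8657; b·c/n = 92·1538/3633 = 38.9474
Stratum 2 (2015–2019): n = 4620; a·d/n = 717·2751/4620 = 426.9409; b·c/n = 481·671/4620 = 69.8595
OR_MH = (147.8657 + 426.9409) / (38.9474 + 69.8595) = 574.8066 / 108.8070 = 5.28281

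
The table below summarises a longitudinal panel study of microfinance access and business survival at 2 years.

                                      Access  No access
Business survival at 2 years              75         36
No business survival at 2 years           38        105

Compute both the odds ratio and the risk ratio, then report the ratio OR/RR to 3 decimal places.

2.214

Reading the table with exposure as columns: a = 75 (Access, case), b = 38 (Access, non-case), c = 36 (No access, case), d = 105.
OR = (75·105)/(38·36) = 7875/1368 = 5.75658
Risk in exposed = 75/113 = 0.66372; risk in unexposed = 36/141 = 0.25532; RR = 2.59956
OR/RR = 5.75658 / 2.59956 = 2.21445
The outcome is not rare, so the OR lies further from 1 than the RR.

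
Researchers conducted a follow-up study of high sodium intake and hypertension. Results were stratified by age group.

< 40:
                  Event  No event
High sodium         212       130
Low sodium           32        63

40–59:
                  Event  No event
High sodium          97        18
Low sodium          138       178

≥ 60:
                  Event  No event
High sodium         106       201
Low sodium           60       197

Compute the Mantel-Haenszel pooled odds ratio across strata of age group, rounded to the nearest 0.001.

OR_MH = Σ(aᵢdᵢ/nᵢ) / Σ(bᵢcᵢ/nᵢ), where nᵢ is the stratum total.
Stratum 1 (< 40): n = 437; a·d/n = 212·63/437 = 30.5629; b·c/n = 130·32/437 = 9.5195
Stratum 2 (40–59): n = 431; a·d/n = 97·178/431 = 40.0603; b·c/n = 18·138/431 = 5.7633
Stratum 3 (≥ 60): n = 564; a·d/n = 106·197/564 = 37.0248; b·c/n = 201·60/564 = 21.3830
OR_MH = (30.5629 + 40.0603 + 37.0248) / (9.5195 + 5.7633 + 21.3830) = 107.6481 / 36.6658 = 2.93593

2.936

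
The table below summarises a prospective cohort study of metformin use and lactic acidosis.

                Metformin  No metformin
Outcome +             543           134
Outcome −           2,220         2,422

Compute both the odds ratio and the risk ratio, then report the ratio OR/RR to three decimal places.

Reading the table with exposure as columns: a = 543 (Metformin, case), b = 2220 (Metformin, non-case), c = 134 (No metformin, case), d = 2422.
OR = (543·2422)/(2220·134) = 1315146/297480 = 4.42096
Risk in exposed = 543/2763 = 0.19653; risk in unexposed = 134/2556 = 0.05243; RR = 3.74865
OR/RR = 4.42096 / 3.74865 = 1.17935
The outcome is not rare, so the OR lies further from 1 than the RR.

1.179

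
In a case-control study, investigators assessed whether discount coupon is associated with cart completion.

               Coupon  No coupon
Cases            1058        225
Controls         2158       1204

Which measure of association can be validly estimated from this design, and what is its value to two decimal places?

2.62

Reading the table with exposure as columns: a = 1058 (Coupon, case), b = 2158 (Coupon, non-case), c = 225 (No coupon, case), d = 1204.
This is a case-control study: participants were sampled on outcome status, so risks in the source population cannot be estimated directly — relative risk is not valid here. The odds ratio is the appropriate measure.
OR = (a·d)/(b·c) = (1058 × 1204) / (2158 × 225) = 1273832 / 485550 = 2.62348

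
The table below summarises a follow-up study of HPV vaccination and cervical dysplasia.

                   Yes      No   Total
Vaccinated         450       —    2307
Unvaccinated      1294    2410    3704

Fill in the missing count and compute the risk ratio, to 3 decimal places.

0.558

The missing cell is in the exposed row: 2307 − 450 = 1857.
So a = 450, b = 1857, c = 1294, d = 2410.
RR = [a/(a+b)] / [c/(c+d)] = (450/2307) / (1294/3704) = 0.19506/0.34935 = 0.55834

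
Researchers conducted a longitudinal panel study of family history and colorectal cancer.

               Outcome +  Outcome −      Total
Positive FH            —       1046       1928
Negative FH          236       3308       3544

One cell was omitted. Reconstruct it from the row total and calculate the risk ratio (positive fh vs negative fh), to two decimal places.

The missing cell is in the exposed row: 1928 − 1046 = 882.
So a = 882, b = 1046, c = 236, d = 3308.
RR = [a/(a+b)] / [c/(c+d)] = (882/1928) / (236/3544) = 0.45747/0.06659 = 6.86979

6.87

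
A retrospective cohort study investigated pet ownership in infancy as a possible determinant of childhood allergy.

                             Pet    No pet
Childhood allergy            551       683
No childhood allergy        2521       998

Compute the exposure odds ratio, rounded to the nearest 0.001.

0.319

Reading the table with exposure as columns: a = 551 (Pet, case), b = 2521 (Pet, non-case), c = 683 (No pet, case), d = 998.
OR = (a·d)/(b·c) = (551 × 998) / (2521 × 683) = 549898 / 1721843 = 0.31937
Exposure is associated with lower odds of childhood allergy (OR = 0.32 < 1).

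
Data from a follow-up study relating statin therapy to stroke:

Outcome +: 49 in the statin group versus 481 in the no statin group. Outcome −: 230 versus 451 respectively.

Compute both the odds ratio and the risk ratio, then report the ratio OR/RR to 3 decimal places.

From the description: a = 49, b = 230, c = 481, d = 451.
OR = (49·451)/(230·481) = 22099/110630 = 0.19976
Risk in exposed = 49/279 = 0.17563; risk in unexposed = 481/932 = 0.51609; RR = 0.34030
OR/RR = 0.19976 / 0.34030 = 0.58700
The outcome is not rare, so the OR lies further from 1 than the RR.

0.587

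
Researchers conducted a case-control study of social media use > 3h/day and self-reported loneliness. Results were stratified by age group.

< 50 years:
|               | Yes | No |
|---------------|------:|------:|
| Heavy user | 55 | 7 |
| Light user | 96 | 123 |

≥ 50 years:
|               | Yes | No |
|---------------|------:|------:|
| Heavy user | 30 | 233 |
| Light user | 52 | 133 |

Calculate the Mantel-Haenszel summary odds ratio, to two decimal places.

1.12

OR_MH = Σ(aᵢdᵢ/nᵢ) / Σ(bᵢcᵢ/nᵢ), where nᵢ is the stratum total.
Stratum 1 (< 50 years): n = 281; a·d/n = 55·123/281 = 24.0747; b·c/n = 7·96/281 = 2.3915
Stratum 2 (≥ 50 years): n = 448; a·d/n = 30·133/448 = 8.9062; b·c/n = 233·52/448 = 27.0446
OR_MH = (24.0747 + 8.9062) / (2.3915 + 27.0446) = 32.9810 / 29.4361 = 1.12043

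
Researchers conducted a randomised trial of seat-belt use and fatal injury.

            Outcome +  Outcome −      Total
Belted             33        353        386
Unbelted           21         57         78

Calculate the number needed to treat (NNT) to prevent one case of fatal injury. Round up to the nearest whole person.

6

Risk in treated group = 33/386 = 0.08549; risk in control = 21/78 = 0.26923.
Absolute risk reduction = 0.26923 − 0.08549 = 0.18374
NNT = 1 / ARR = 1 / 0.18374 = 5.443 → round up → 6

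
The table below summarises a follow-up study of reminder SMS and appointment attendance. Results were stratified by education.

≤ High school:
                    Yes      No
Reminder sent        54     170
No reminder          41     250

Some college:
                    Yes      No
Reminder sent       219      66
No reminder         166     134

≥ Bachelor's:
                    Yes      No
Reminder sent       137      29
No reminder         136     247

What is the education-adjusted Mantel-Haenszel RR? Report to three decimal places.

1.705

RR_MH = Σ(aᵢ·n₀ᵢ/nᵢ) / Σ(cᵢ·n₁ᵢ/nᵢ), with n₁ᵢ = aᵢ+bᵢ (exposed), n₀ᵢ = cᵢ+dᵢ (unexposed), nᵢ = n₁ᵢ+n₀ᵢ.
Stratum 1 (≤ High school): n₁ = 224, n₀ = 291, n = 515; a·n₀/n = 54·291/515 = 30.5126; c·n₁/n = 41·224/515 = 17.8330
Stratum 2 (Some college): n₁ = 285, n₀ = 300, n = 585; a·n₀/n = 219·300/585 = 112.3077; c·n₁/n = 166·285/585 = 80.8718
Stratum 3 (≥ Bachelor's): n₁ = 166, n₀ = 383, n = 549; a·n₀/n = 137·383/549 = 95.5756; c·n₁/n = 136·166/549 = 41.1220
RR_MH = (30.5126 + 112.3077 + 95.5756) / (17.8330 + 80.8718 + 41.1220) = 238.3959 / 139.8268 = 1.70494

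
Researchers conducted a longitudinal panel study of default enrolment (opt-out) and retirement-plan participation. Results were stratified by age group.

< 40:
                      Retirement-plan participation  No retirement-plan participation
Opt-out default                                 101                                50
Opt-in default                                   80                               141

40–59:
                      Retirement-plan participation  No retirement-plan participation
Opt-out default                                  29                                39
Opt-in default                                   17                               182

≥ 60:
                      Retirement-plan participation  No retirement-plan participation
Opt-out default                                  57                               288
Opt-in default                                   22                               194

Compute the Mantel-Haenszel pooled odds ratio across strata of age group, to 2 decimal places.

OR_MH = Σ(aᵢdᵢ/nᵢ) / Σ(bᵢcᵢ/nᵢ), where nᵢ is the stratum total.
Stratum 1 (< 40): n = 372; a·d/n = 101·141/372 = 38.2823; b·c/n = 50·80/372 = 10.7527
Stratum 2 (40–59): n = 267; a·d/n = 29·182/267 = 19.7678; b·c/n = 39·17/267 = 2.4831
Stratum 3 (≥ 60): n = 561; a·d/n = 57·194/561 = 19.7112; b·c/n = 288·22/561 = 11.2941
OR_MH = (38.2823 + 19.7678 + 19.7112) / (10.7527 + 2.4831 + 11.2941) = 77.7613 / 24.5300 = 3.17005

3.17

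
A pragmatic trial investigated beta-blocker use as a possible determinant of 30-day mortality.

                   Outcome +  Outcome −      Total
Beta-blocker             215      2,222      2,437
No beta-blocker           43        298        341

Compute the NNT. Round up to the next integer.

27

Risk in treated group = 215/2437 = 0.08822; risk in control = 43/341 = 0.12610.
Absolute risk reduction = 0.12610 − 0.08822 = 0.03788
NNT = 1 / ARR = 1 / 0.03788 = 26.402 → round up → 27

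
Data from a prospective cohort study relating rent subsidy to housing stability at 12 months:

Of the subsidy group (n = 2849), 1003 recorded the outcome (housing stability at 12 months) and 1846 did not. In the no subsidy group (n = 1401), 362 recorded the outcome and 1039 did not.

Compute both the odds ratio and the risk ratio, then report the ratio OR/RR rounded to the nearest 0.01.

1.14

From the description: a = 1003, b = 1846, c = 362, d = 1039.
OR = (1003·1039)/(1846·362) = 1042117/668252 = 1.55947
Risk in exposed = 1003/2849 = 0.35205; risk in unexposed = 362/1401 = 0.25839; RR = 1.36250
OR/RR = 1.55947 / 1.36250 = 1.14456
The outcome is not rare, so the OR lies further from 1 than the RR.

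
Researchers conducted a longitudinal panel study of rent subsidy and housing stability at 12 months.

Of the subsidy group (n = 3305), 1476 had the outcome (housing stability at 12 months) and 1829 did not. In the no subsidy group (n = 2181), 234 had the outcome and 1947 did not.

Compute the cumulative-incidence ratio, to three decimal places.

4.163

From the description: a = 1476, b = 1829, c = 234, d = 1947.
Risk in exposed = 1476/3305 = 0.44660; risk in unexposed = 234/2181 = 0.10729.
RR = 0.44660 / 0.10729 = 4.16250
The risk among the exposed is 4.16 times that among the unexposed.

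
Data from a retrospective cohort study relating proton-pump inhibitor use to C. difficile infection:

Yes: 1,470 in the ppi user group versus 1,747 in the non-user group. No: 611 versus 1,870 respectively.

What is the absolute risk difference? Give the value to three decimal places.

From the description: a = 1470, b = 611, c = 1747, d = 1870.
Risk in exposed = 1470/2081 = 0.706391; risk in unexposed = 1747/3617 = 0.482997.
Risk difference = 0.706391 − 0.482997 = 0.223394

0.223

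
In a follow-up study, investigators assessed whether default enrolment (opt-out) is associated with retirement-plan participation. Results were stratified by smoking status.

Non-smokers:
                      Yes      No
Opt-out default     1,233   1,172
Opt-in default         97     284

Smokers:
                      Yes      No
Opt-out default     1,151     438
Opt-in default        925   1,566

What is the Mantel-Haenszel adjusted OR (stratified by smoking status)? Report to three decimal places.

4.050

OR_MH = Σ(aᵢdᵢ/nᵢ) / Σ(bᵢcᵢ/nᵢ), where nᵢ is the stratum total.
Stratum 1 (Non-smokers): n = 2786; a·d/n = 1233·284/2786 = 125.6899; b·c/n = 1172·97/2786 = 40.8055
Stratum 2 (Smokers): n = 4080; a·d/n = 1151·1566/4080 = 441.7809; b·c/n = 438·925/4080 = 99.3015
OR_MH = (125.6899 + 441.7809) / (40.8055 + 99.3015) = 567.4708 / 140.1069 = 4.05027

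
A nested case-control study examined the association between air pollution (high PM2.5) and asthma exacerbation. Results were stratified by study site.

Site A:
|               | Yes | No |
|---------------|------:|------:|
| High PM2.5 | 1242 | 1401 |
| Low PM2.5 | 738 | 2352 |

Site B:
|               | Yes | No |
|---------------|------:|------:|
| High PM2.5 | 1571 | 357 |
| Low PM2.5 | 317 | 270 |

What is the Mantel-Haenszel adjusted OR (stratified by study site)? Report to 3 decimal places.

OR_MH = Σ(aᵢdᵢ/nᵢ) / Σ(bᵢcᵢ/nᵢ), where nᵢ is the stratum total.
Stratum 1 (Site A): n = 5733; a·d/n = 1242·2352/5733 = 509.5385; b·c/n = 1401·738/5733 = 180.3485
Stratum 2 (Site B): n = 2515; a·d/n = 1571·270/2515 = 168.6561; b·c/n = 357·317/2515 = 44.9976
OR_MH = (509.5385 + 168.6561) / (180.3485 + 44.9976) = 678.1945 / 225.3461 = 3.00957

3.010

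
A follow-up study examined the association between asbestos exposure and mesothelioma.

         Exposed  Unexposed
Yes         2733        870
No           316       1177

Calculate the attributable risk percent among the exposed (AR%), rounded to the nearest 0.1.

52.6

Reading the table with exposure as columns: a = 2733 (Exposed, case), b = 316 (Exposed, non-case), c = 870 (Unexposed, case), d = 1177.
Risk in exposed = 2733/3049 = 0.89636; risk in unexposed = 870/2047 = 0.42501.
RR = 0.89636/0.42501 = 2.10902
AR% = (RR − 1)/RR × 100 = (2.10902 − 1)/2.10902 × 100 = 52.5846%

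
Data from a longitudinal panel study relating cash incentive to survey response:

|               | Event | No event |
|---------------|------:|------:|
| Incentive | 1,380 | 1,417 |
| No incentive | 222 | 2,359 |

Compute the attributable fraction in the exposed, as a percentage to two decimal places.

82.57

Cells: a = 1380, b = 1417, c = 222, d = 2359.
Risk in exposed = 1380/2797 = 0.49339; risk in unexposed = 222/2581 = 0.08601.
RR = 0.49339/0.08601 = 5.73617
AR% = (RR − 1)/RR × 100 = (5.73617 − 1)/5.73617 × 100 = 82.5668%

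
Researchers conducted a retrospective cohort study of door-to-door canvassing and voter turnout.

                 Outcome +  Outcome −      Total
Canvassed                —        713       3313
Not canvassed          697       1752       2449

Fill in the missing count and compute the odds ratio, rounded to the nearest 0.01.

The missing cell is in the exposed row: 3313 − 713 = 2600.
So a = 2600, b = 713, c = 697, d = 1752.
OR = (a·d)/(b·c) = (2600 × 1752) / (713 × 697) = 4555200 / 496961 = 9.16611

9.17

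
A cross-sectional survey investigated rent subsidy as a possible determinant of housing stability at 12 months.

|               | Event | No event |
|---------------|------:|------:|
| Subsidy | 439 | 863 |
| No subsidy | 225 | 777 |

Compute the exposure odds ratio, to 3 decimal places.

Cells: a = 439, b = 863, c = 225, d = 777.
OR = (a·d)/(b·c) = (439 × 777) / (863 × 225) = 341103 / 194175 = 1.75668
The odds of housing stability at 12 months are about 1.76 times as high in the subsidy group.

1.757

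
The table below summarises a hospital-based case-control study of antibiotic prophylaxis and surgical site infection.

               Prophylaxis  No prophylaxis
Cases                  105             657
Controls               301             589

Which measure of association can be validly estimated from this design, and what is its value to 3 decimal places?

Reading the table with exposure as columns: a = 105 (Prophylaxis, case), b = 301 (Prophylaxis, non-case), c = 657 (No prophylaxis, case), d = 589.
This is a hospital-based case-control study: participants were sampled on outcome status, so risks in the source population cannot be estimated directly — relative risk is not valid here. The odds ratio is the appropriate measure.
OR = (a·d)/(b·c) = (105 × 589) / (301 × 657) = 61845 / 197757 = 0.31273

0.313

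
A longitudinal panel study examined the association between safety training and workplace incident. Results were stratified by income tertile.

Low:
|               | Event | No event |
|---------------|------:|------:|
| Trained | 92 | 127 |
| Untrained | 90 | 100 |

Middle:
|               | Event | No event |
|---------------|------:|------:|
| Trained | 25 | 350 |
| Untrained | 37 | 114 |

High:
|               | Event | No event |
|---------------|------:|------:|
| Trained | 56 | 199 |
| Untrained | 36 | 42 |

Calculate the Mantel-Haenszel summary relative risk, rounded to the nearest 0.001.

RR_MH = Σ(aᵢ·n₀ᵢ/nᵢ) / Σ(cᵢ·n₁ᵢ/nᵢ), with n₁ᵢ = aᵢ+bᵢ (exposed), n₀ᵢ = cᵢ+dᵢ (unexposed), nᵢ = n₁ᵢ+n₀ᵢ.
Stratum 1 (Low): n₁ = 219, n₀ = 190, n = 409; a·n₀/n = 92·190/409 = 42.7384; c·n₁/n = 90·219/409 = 48.1907
Stratum 2 (Middle): n₁ = 375, n₀ = 151, n = 526; a·n₀/n = 25·151/526 = 7.1768; c·n₁/n = 37·375/526 = 26.3783
Stratum 3 (High): n₁ = 255, n₀ = 78, n = 333; a·n₀/n = 56·78/333 = 13.1171; c·n₁/n = 36·255/333 = 27.5676
RR_MH = (42.7384 + 7.1768 + 13.1171) / (48.1907 + 26.3783 + 27.5676) = 63.0323 / 102.1366 = 0.61714

0.617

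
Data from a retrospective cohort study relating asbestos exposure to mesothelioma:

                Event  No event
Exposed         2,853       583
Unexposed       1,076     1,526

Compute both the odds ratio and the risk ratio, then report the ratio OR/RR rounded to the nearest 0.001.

Cells: a = 2853, b = 583, c = 1076, d = 1526.
OR = (2853·1526)/(583·1076) = 4353678/627308 = 6.94026
Risk in exposed = 2853/3436 = 0.83033; risk in unexposed = 1076/2602 = 0.41353; RR = 2.00791
OR/RR = 6.94026 / 2.00791 = 3.45646
The outcome is not rare, so the OR lies further from 1 than the RR.

3.456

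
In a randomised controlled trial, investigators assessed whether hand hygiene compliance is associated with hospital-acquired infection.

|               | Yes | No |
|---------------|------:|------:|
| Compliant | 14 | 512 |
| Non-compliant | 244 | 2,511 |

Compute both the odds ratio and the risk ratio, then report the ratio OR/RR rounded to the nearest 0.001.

0.936

Cells: a = 14, b = 512, c = 244, d = 2511.
OR = (14·2511)/(512·244) = 35154/124928 = 0.28139
Risk in exposed = 14/526 = 0.02662; risk in unexposed = 244/2755 = 0.08857; RR = 0.30052
OR/RR = 0.28139 / 0.30052 = 0.93636
The outcome is rare in both groups, so OR ≈ RR (ratio near 1).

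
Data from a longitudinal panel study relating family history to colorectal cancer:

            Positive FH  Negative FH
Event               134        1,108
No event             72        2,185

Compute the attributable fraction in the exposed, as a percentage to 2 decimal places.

48.27

Reading the table with exposure as columns: a = 134 (Positive FH, case), b = 72 (Positive FH, non-case), c = 1108 (Negative FH, case), d = 2185.
Risk in exposed = 134/206 = 0.65049; risk in unexposed = 1108/3293 = 0.33647.
RR = 0.65049/0.33647 = 1.93326
AR% = (RR − 1)/RR × 100 = (1.93326 − 1)/1.93326 × 100 = 48.2738%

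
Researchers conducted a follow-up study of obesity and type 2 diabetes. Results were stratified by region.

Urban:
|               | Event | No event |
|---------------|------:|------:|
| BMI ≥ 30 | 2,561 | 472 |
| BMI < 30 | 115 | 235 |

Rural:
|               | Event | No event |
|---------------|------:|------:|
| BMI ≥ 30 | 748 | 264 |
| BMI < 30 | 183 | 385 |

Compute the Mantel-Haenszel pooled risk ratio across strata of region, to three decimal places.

RR_MH = Σ(aᵢ·n₀ᵢ/nᵢ) / Σ(cᵢ·n₁ᵢ/nᵢ), with n₁ᵢ = aᵢ+bᵢ (exposed), n₀ᵢ = cᵢ+dᵢ (unexposed), nᵢ = n₁ᵢ+n₀ᵢ.
Stratum 1 (Urban): n₁ = 3033, n₀ = 350, n = 3383; a·n₀/n = 2561·350/3383 = 264.9571; c·n₁/n = 115·3033/3383 = 103.1023
Stratum 2 (Rural): n₁ = 1012, n₀ = 568, n = 1580; a·n₀/n = 748·568/1580 = 268.9013; c·n₁/n = 183·1012/1580 = 117.2127
RR_MH = (264.9571 + 268.9013) / (103.1023 + 117.2127) = 533.8584 / 220.3149 = 2.42316

2.423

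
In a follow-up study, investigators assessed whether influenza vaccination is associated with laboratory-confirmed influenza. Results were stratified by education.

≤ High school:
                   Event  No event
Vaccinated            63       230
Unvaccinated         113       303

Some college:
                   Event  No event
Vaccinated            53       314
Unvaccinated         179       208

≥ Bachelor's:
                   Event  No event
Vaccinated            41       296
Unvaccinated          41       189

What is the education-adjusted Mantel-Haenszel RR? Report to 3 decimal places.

RR_MH = Σ(aᵢ·n₀ᵢ/nᵢ) / Σ(cᵢ·n₁ᵢ/nᵢ), with n₁ᵢ = aᵢ+bᵢ (exposed), n₀ᵢ = cᵢ+dᵢ (unexposed), nᵢ = n₁ᵢ+n₀ᵢ.
Stratum 1 (≤ High school): n₁ = 293, n₀ = 416, n = 709; a·n₀/n = 63·416/709 = 36.9647; c·n₁/n = 113·293/709 = 46.6982
Stratum 2 (Some college): n₁ = 367, n₀ = 387, n = 754; a·n₀/n = 53·387/754 = 27.2029; c·n₁/n = 179·367/754 = 87.1260
Stratum 3 (≥ Bachelor's): n₁ = 337, n₀ = 230, n = 567; a·n₀/n = 41·230/567 = 16.6314; c·n₁/n = 41·337/567 = 24.3686
RR_MH = (36.9647 + 27.2029 + 16.6314) / (46.6982 + 87.1260 + 24.3686) = 80.7991 / 158.1928 = 0.51076

0.511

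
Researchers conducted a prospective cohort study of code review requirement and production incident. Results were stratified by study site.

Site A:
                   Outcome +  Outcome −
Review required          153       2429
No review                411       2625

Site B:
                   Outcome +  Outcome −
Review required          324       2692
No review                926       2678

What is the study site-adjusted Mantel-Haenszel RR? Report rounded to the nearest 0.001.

0.424

RR_MH = Σ(aᵢ·n₀ᵢ/nᵢ) / Σ(cᵢ·n₁ᵢ/nᵢ), with n₁ᵢ = aᵢ+bᵢ (exposed), n₀ᵢ = cᵢ+dᵢ (unexposed), nᵢ = n₁ᵢ+n₀ᵢ.
Stratum 1 (Site A): n₁ = 2582, n₀ = 3036, n = 5618; a·n₀/n = 153·3036/5618 = 82.6821; c·n₁/n = 411·2582/5618 = 188.8932
Stratum 2 (Site B): n₁ = 3016, n₀ = 3604, n = 6620; a·n₀/n = 324·3604/6620 = 176.3891; c·n₁/n = 926·3016/6620 = 421.8755
RR_MH = (82.6821 + 176.3891) / (188.8932 + 421.8755) = 259.0712 / 610.7687 = 0.42417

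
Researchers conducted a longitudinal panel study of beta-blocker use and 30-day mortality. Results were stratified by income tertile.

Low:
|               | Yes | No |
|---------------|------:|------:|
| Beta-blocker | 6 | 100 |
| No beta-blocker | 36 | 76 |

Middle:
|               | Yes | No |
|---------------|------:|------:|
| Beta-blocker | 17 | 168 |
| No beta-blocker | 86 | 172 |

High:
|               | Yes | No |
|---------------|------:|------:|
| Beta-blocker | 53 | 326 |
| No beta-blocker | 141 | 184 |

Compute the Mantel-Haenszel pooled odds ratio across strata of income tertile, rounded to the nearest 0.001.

OR_MH = Σ(aᵢdᵢ/nᵢ) / Σ(bᵢcᵢ/nᵢ), where nᵢ is the stratum total.
Stratum 1 (Low): n = 218; a·d/n = 6·76/218 = 2.0917; b·c/n = 100·36/218 = 16.5138
Stratum 2 (Middle): n = 443; a·d/n = 17·172/443 = 6.6005; b·c/n = 168·86/443 = 32.6140
Stratum 3 (High): n = 704; a·d/n = 53·184/704 = 13.8523; b·c/n = 326·141/704 = 65.2926
OR_MH = (2.0917 + 6.6005 + 13.8523) / (16.5138 + 32.6140 + 65.2926) = 22.5445 / 114.4204 = 0.19703

0.197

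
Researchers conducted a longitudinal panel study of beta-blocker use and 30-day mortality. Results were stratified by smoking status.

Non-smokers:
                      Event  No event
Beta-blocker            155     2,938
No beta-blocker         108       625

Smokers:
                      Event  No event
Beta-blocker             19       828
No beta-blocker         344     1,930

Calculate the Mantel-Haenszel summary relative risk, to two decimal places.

RR_MH = Σ(aᵢ·n₀ᵢ/nᵢ) / Σ(cᵢ·n₁ᵢ/nᵢ), with n₁ᵢ = aᵢ+bᵢ (exposed), n₀ᵢ = cᵢ+dᵢ (unexposed), nᵢ = n₁ᵢ+n₀ᵢ.
Stratum 1 (Non-smokers): n₁ = 3093, n₀ = 733, n = 3826; a·n₀/n = 155·733/3826 = 29.6955; c·n₁/n = 108·3093/3826 = 87.3089
Stratum 2 (Smokers): n₁ = 847, n₀ = 2274, n = 3121; a·n₀/n = 19·2274/3121 = 13.8436; c·n₁/n = 344·847/3121 = 93.3573
RR_MH = (29.6955 + 13.8436) / (87.3089 + 93.3573) = 43.5391 / 180.6662 = 0.24099

0.24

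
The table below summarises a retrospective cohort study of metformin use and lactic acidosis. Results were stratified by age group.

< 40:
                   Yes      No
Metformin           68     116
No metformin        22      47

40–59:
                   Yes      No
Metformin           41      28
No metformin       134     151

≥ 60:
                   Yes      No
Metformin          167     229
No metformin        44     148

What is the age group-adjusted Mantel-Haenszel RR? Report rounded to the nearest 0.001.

RR_MH = Σ(aᵢ·n₀ᵢ/nᵢ) / Σ(cᵢ·n₁ᵢ/nᵢ), with n₁ᵢ = aᵢ+bᵢ (exposed), n₀ᵢ = cᵢ+dᵢ (unexposed), nᵢ = n₁ᵢ+n₀ᵢ.
Stratum 1 (< 40): n₁ = 184, n₀ = 69, n = 253; a·n₀/n = 68·69/253 = 18.5455; c·n₁/n = 22·184/253 = 16.0000
Stratum 2 (40–59): n₁ = 69, n₀ = 285, n = 354; a·n₀/n = 41·285/354 = 33.0085; c·n₁/n = 134·69/354 = 26.1186
Stratum 3 (≥ 60): n₁ = 396, n₀ = 192, n = 588; a·n₀/n = 167·192/588 = 54.5306; c·n₁/n = 44·396/588 = 29.6327
RR_MH = (18.5455 + 33.0085 + 54.5306) / (16.0000 + 26.1186 + 29.6327) = 106.0845 / 71.7513 = 1.47850

1.479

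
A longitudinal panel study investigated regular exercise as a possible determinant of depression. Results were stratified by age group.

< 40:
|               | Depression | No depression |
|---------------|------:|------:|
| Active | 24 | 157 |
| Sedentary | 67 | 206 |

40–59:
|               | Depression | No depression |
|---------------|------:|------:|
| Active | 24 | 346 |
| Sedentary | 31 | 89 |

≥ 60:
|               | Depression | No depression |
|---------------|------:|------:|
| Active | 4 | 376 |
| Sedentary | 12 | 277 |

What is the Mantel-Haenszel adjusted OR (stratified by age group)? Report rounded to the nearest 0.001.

0.326

OR_MH = Σ(aᵢdᵢ/nᵢ) / Σ(bᵢcᵢ/nᵢ), where nᵢ is the stratum total.
Stratum 1 (< 40): n = 454; a·d/n = 24·206/454 = 10.8899; b·c/n = 157·67/454 = 23.1696
Stratum 2 (40–59): n = 490; a·d/n = 24·89/490 = 4.3592; b·c/n = 346·31/490 = 21.8898
Stratum 3 (≥ 60): n = 669; a·d/n = 4·277/669 = 1.6562; b·c/n = 376·12/669 = 6.7444
OR_MH = (10.8899 + 4.3592 + 1.6562) / (23.1696 + 21.8898 + 6.7444) = 16.9053 / 51.8038 = 0.32633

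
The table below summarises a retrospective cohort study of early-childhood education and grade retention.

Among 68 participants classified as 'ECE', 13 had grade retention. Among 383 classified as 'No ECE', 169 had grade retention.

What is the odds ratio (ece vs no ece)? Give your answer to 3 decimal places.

0.299

From the description: a = 13, b = 55, c = 169, d = 214.
OR = (a·d)/(b·c) = (13 × 214) / (55 × 169) = 2782 / 9295 = 0.29930
Exposure is associated with lower odds of grade retention (OR = 0.30 < 1).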